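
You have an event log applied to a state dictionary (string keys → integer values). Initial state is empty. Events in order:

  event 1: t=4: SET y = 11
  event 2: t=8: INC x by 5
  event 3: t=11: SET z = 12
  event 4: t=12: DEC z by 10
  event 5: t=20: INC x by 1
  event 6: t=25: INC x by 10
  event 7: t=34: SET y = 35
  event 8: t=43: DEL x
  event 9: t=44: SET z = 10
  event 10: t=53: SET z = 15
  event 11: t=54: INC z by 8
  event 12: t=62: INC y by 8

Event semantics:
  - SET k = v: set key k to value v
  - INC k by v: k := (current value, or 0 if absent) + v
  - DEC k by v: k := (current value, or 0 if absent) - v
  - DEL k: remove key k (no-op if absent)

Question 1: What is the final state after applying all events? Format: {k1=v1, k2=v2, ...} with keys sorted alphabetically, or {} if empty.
  after event 1 (t=4: SET y = 11): {y=11}
  after event 2 (t=8: INC x by 5): {x=5, y=11}
  after event 3 (t=11: SET z = 12): {x=5, y=11, z=12}
  after event 4 (t=12: DEC z by 10): {x=5, y=11, z=2}
  after event 5 (t=20: INC x by 1): {x=6, y=11, z=2}
  after event 6 (t=25: INC x by 10): {x=16, y=11, z=2}
  after event 7 (t=34: SET y = 35): {x=16, y=35, z=2}
  after event 8 (t=43: DEL x): {y=35, z=2}
  after event 9 (t=44: SET z = 10): {y=35, z=10}
  after event 10 (t=53: SET z = 15): {y=35, z=15}
  after event 11 (t=54: INC z by 8): {y=35, z=23}
  after event 12 (t=62: INC y by 8): {y=43, z=23}

Answer: {y=43, z=23}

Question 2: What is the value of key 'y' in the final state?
Track key 'y' through all 12 events:
  event 1 (t=4: SET y = 11): y (absent) -> 11
  event 2 (t=8: INC x by 5): y unchanged
  event 3 (t=11: SET z = 12): y unchanged
  event 4 (t=12: DEC z by 10): y unchanged
  event 5 (t=20: INC x by 1): y unchanged
  event 6 (t=25: INC x by 10): y unchanged
  event 7 (t=34: SET y = 35): y 11 -> 35
  event 8 (t=43: DEL x): y unchanged
  event 9 (t=44: SET z = 10): y unchanged
  event 10 (t=53: SET z = 15): y unchanged
  event 11 (t=54: INC z by 8): y unchanged
  event 12 (t=62: INC y by 8): y 35 -> 43
Final: y = 43

Answer: 43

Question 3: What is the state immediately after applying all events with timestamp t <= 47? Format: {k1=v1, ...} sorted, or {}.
Answer: {y=35, z=10}

Derivation:
Apply events with t <= 47 (9 events):
  after event 1 (t=4: SET y = 11): {y=11}
  after event 2 (t=8: INC x by 5): {x=5, y=11}
  after event 3 (t=11: SET z = 12): {x=5, y=11, z=12}
  after event 4 (t=12: DEC z by 10): {x=5, y=11, z=2}
  after event 5 (t=20: INC x by 1): {x=6, y=11, z=2}
  after event 6 (t=25: INC x by 10): {x=16, y=11, z=2}
  after event 7 (t=34: SET y = 35): {x=16, y=35, z=2}
  after event 8 (t=43: DEL x): {y=35, z=2}
  after event 9 (t=44: SET z = 10): {y=35, z=10}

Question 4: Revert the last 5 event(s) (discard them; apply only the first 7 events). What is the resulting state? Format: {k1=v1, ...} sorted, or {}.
Keep first 7 events (discard last 5):
  after event 1 (t=4: SET y = 11): {y=11}
  after event 2 (t=8: INC x by 5): {x=5, y=11}
  after event 3 (t=11: SET z = 12): {x=5, y=11, z=12}
  after event 4 (t=12: DEC z by 10): {x=5, y=11, z=2}
  after event 5 (t=20: INC x by 1): {x=6, y=11, z=2}
  after event 6 (t=25: INC x by 10): {x=16, y=11, z=2}
  after event 7 (t=34: SET y = 35): {x=16, y=35, z=2}

Answer: {x=16, y=35, z=2}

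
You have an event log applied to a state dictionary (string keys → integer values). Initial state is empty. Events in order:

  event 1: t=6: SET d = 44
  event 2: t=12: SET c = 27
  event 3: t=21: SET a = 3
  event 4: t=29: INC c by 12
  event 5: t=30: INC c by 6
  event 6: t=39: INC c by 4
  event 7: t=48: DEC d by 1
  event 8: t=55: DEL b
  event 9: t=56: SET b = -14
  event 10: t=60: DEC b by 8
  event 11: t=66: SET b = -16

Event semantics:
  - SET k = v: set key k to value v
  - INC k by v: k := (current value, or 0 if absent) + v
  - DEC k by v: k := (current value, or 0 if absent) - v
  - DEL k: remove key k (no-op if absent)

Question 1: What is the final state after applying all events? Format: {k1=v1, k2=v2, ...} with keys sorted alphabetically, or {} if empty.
  after event 1 (t=6: SET d = 44): {d=44}
  after event 2 (t=12: SET c = 27): {c=27, d=44}
  after event 3 (t=21: SET a = 3): {a=3, c=27, d=44}
  after event 4 (t=29: INC c by 12): {a=3, c=39, d=44}
  after event 5 (t=30: INC c by 6): {a=3, c=45, d=44}
  after event 6 (t=39: INC c by 4): {a=3, c=49, d=44}
  after event 7 (t=48: DEC d by 1): {a=3, c=49, d=43}
  after event 8 (t=55: DEL b): {a=3, c=49, d=43}
  after event 9 (t=56: SET b = -14): {a=3, b=-14, c=49, d=43}
  after event 10 (t=60: DEC b by 8): {a=3, b=-22, c=49, d=43}
  after event 11 (t=66: SET b = -16): {a=3, b=-16, c=49, d=43}

Answer: {a=3, b=-16, c=49, d=43}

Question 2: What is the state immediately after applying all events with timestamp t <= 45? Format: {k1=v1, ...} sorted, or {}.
Answer: {a=3, c=49, d=44}

Derivation:
Apply events with t <= 45 (6 events):
  after event 1 (t=6: SET d = 44): {d=44}
  after event 2 (t=12: SET c = 27): {c=27, d=44}
  after event 3 (t=21: SET a = 3): {a=3, c=27, d=44}
  after event 4 (t=29: INC c by 12): {a=3, c=39, d=44}
  after event 5 (t=30: INC c by 6): {a=3, c=45, d=44}
  after event 6 (t=39: INC c by 4): {a=3, c=49, d=44}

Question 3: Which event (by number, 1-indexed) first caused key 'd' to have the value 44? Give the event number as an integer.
Looking for first event where d becomes 44:
  event 1: d (absent) -> 44  <-- first match

Answer: 1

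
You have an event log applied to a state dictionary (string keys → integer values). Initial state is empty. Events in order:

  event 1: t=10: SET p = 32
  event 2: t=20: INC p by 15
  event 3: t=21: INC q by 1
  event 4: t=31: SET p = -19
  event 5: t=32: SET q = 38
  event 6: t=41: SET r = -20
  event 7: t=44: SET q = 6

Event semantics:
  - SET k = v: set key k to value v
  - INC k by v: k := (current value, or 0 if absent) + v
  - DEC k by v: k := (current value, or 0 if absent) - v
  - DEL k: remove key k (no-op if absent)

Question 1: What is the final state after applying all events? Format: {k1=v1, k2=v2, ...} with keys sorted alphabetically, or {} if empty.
Answer: {p=-19, q=6, r=-20}

Derivation:
  after event 1 (t=10: SET p = 32): {p=32}
  after event 2 (t=20: INC p by 15): {p=47}
  after event 3 (t=21: INC q by 1): {p=47, q=1}
  after event 4 (t=31: SET p = -19): {p=-19, q=1}
  after event 5 (t=32: SET q = 38): {p=-19, q=38}
  after event 6 (t=41: SET r = -20): {p=-19, q=38, r=-20}
  after event 7 (t=44: SET q = 6): {p=-19, q=6, r=-20}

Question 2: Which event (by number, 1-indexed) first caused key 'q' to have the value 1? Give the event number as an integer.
Looking for first event where q becomes 1:
  event 3: q (absent) -> 1  <-- first match

Answer: 3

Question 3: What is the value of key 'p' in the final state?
Answer: -19

Derivation:
Track key 'p' through all 7 events:
  event 1 (t=10: SET p = 32): p (absent) -> 32
  event 2 (t=20: INC p by 15): p 32 -> 47
  event 3 (t=21: INC q by 1): p unchanged
  event 4 (t=31: SET p = -19): p 47 -> -19
  event 5 (t=32: SET q = 38): p unchanged
  event 6 (t=41: SET r = -20): p unchanged
  event 7 (t=44: SET q = 6): p unchanged
Final: p = -19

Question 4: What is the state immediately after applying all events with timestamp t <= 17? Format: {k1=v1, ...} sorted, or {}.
Answer: {p=32}

Derivation:
Apply events with t <= 17 (1 events):
  after event 1 (t=10: SET p = 32): {p=32}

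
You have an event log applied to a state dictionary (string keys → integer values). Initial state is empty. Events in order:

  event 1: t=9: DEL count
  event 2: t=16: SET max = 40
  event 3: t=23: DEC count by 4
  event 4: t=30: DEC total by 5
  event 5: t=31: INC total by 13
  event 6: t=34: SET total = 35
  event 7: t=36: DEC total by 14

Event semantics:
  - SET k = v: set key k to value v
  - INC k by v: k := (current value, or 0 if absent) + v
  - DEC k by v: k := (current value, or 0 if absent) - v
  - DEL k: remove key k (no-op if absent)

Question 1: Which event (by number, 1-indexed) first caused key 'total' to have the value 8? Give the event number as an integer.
Answer: 5

Derivation:
Looking for first event where total becomes 8:
  event 4: total = -5
  event 5: total -5 -> 8  <-- first match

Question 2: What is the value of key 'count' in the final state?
Answer: -4

Derivation:
Track key 'count' through all 7 events:
  event 1 (t=9: DEL count): count (absent) -> (absent)
  event 2 (t=16: SET max = 40): count unchanged
  event 3 (t=23: DEC count by 4): count (absent) -> -4
  event 4 (t=30: DEC total by 5): count unchanged
  event 5 (t=31: INC total by 13): count unchanged
  event 6 (t=34: SET total = 35): count unchanged
  event 7 (t=36: DEC total by 14): count unchanged
Final: count = -4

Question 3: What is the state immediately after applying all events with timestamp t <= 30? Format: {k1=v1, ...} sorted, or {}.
Answer: {count=-4, max=40, total=-5}

Derivation:
Apply events with t <= 30 (4 events):
  after event 1 (t=9: DEL count): {}
  after event 2 (t=16: SET max = 40): {max=40}
  after event 3 (t=23: DEC count by 4): {count=-4, max=40}
  after event 4 (t=30: DEC total by 5): {count=-4, max=40, total=-5}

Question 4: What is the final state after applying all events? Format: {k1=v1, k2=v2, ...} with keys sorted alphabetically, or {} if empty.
Answer: {count=-4, max=40, total=21}

Derivation:
  after event 1 (t=9: DEL count): {}
  after event 2 (t=16: SET max = 40): {max=40}
  after event 3 (t=23: DEC count by 4): {count=-4, max=40}
  after event 4 (t=30: DEC total by 5): {count=-4, max=40, total=-5}
  after event 5 (t=31: INC total by 13): {count=-4, max=40, total=8}
  after event 6 (t=34: SET total = 35): {count=-4, max=40, total=35}
  after event 7 (t=36: DEC total by 14): {count=-4, max=40, total=21}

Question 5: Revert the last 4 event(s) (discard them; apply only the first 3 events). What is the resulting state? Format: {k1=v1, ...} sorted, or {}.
Keep first 3 events (discard last 4):
  after event 1 (t=9: DEL count): {}
  after event 2 (t=16: SET max = 40): {max=40}
  after event 3 (t=23: DEC count by 4): {count=-4, max=40}

Answer: {count=-4, max=40}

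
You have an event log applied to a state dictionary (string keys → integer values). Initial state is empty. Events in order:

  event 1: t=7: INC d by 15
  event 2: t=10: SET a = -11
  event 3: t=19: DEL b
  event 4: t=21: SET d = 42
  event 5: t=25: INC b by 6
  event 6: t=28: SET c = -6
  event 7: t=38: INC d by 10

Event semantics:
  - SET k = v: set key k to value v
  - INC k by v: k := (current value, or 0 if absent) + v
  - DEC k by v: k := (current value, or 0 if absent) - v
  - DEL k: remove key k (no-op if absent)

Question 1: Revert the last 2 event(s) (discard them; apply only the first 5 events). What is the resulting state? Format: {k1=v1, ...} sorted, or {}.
Answer: {a=-11, b=6, d=42}

Derivation:
Keep first 5 events (discard last 2):
  after event 1 (t=7: INC d by 15): {d=15}
  after event 2 (t=10: SET a = -11): {a=-11, d=15}
  after event 3 (t=19: DEL b): {a=-11, d=15}
  after event 4 (t=21: SET d = 42): {a=-11, d=42}
  after event 5 (t=25: INC b by 6): {a=-11, b=6, d=42}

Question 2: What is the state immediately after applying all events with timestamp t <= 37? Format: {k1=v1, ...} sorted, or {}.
Answer: {a=-11, b=6, c=-6, d=42}

Derivation:
Apply events with t <= 37 (6 events):
  after event 1 (t=7: INC d by 15): {d=15}
  after event 2 (t=10: SET a = -11): {a=-11, d=15}
  after event 3 (t=19: DEL b): {a=-11, d=15}
  after event 4 (t=21: SET d = 42): {a=-11, d=42}
  after event 5 (t=25: INC b by 6): {a=-11, b=6, d=42}
  after event 6 (t=28: SET c = -6): {a=-11, b=6, c=-6, d=42}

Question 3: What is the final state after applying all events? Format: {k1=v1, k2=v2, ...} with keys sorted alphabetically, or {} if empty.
Answer: {a=-11, b=6, c=-6, d=52}

Derivation:
  after event 1 (t=7: INC d by 15): {d=15}
  after event 2 (t=10: SET a = -11): {a=-11, d=15}
  after event 3 (t=19: DEL b): {a=-11, d=15}
  after event 4 (t=21: SET d = 42): {a=-11, d=42}
  after event 5 (t=25: INC b by 6): {a=-11, b=6, d=42}
  after event 6 (t=28: SET c = -6): {a=-11, b=6, c=-6, d=42}
  after event 7 (t=38: INC d by 10): {a=-11, b=6, c=-6, d=52}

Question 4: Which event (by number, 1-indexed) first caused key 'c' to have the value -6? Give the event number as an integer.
Answer: 6

Derivation:
Looking for first event where c becomes -6:
  event 6: c (absent) -> -6  <-- first match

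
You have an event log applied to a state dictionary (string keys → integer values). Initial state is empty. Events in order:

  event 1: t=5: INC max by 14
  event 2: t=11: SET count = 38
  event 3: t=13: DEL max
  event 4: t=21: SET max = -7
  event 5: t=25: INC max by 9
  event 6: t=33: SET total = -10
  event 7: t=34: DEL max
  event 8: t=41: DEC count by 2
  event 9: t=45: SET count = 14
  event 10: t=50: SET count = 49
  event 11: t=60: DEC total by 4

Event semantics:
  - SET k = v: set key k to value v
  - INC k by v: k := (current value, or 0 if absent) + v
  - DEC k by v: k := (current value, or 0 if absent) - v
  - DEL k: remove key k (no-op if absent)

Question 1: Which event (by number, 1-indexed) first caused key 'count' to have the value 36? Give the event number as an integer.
Looking for first event where count becomes 36:
  event 2: count = 38
  event 3: count = 38
  event 4: count = 38
  event 5: count = 38
  event 6: count = 38
  event 7: count = 38
  event 8: count 38 -> 36  <-- first match

Answer: 8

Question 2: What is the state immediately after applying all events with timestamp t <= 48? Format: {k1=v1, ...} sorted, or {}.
Apply events with t <= 48 (9 events):
  after event 1 (t=5: INC max by 14): {max=14}
  after event 2 (t=11: SET count = 38): {count=38, max=14}
  after event 3 (t=13: DEL max): {count=38}
  after event 4 (t=21: SET max = -7): {count=38, max=-7}
  after event 5 (t=25: INC max by 9): {count=38, max=2}
  after event 6 (t=33: SET total = -10): {count=38, max=2, total=-10}
  after event 7 (t=34: DEL max): {count=38, total=-10}
  after event 8 (t=41: DEC count by 2): {count=36, total=-10}
  after event 9 (t=45: SET count = 14): {count=14, total=-10}

Answer: {count=14, total=-10}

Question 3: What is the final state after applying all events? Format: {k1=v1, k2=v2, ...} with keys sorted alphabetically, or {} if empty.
Answer: {count=49, total=-14}

Derivation:
  after event 1 (t=5: INC max by 14): {max=14}
  after event 2 (t=11: SET count = 38): {count=38, max=14}
  after event 3 (t=13: DEL max): {count=38}
  after event 4 (t=21: SET max = -7): {count=38, max=-7}
  after event 5 (t=25: INC max by 9): {count=38, max=2}
  after event 6 (t=33: SET total = -10): {count=38, max=2, total=-10}
  after event 7 (t=34: DEL max): {count=38, total=-10}
  after event 8 (t=41: DEC count by 2): {count=36, total=-10}
  after event 9 (t=45: SET count = 14): {count=14, total=-10}
  after event 10 (t=50: SET count = 49): {count=49, total=-10}
  after event 11 (t=60: DEC total by 4): {count=49, total=-14}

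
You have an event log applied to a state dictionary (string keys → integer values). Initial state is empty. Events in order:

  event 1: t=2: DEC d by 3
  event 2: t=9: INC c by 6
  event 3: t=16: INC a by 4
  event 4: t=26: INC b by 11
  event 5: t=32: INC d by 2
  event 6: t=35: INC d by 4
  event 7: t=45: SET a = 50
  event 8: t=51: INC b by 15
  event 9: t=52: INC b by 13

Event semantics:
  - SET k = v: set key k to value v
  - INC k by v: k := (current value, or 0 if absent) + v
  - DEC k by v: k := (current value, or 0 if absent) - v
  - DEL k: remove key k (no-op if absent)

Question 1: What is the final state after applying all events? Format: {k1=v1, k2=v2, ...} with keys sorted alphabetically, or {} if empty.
Answer: {a=50, b=39, c=6, d=3}

Derivation:
  after event 1 (t=2: DEC d by 3): {d=-3}
  after event 2 (t=9: INC c by 6): {c=6, d=-3}
  after event 3 (t=16: INC a by 4): {a=4, c=6, d=-3}
  after event 4 (t=26: INC b by 11): {a=4, b=11, c=6, d=-3}
  after event 5 (t=32: INC d by 2): {a=4, b=11, c=6, d=-1}
  after event 6 (t=35: INC d by 4): {a=4, b=11, c=6, d=3}
  after event 7 (t=45: SET a = 50): {a=50, b=11, c=6, d=3}
  after event 8 (t=51: INC b by 15): {a=50, b=26, c=6, d=3}
  after event 9 (t=52: INC b by 13): {a=50, b=39, c=6, d=3}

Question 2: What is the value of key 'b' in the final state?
Track key 'b' through all 9 events:
  event 1 (t=2: DEC d by 3): b unchanged
  event 2 (t=9: INC c by 6): b unchanged
  event 3 (t=16: INC a by 4): b unchanged
  event 4 (t=26: INC b by 11): b (absent) -> 11
  event 5 (t=32: INC d by 2): b unchanged
  event 6 (t=35: INC d by 4): b unchanged
  event 7 (t=45: SET a = 50): b unchanged
  event 8 (t=51: INC b by 15): b 11 -> 26
  event 9 (t=52: INC b by 13): b 26 -> 39
Final: b = 39

Answer: 39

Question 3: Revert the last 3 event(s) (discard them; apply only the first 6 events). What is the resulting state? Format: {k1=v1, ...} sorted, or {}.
Answer: {a=4, b=11, c=6, d=3}

Derivation:
Keep first 6 events (discard last 3):
  after event 1 (t=2: DEC d by 3): {d=-3}
  after event 2 (t=9: INC c by 6): {c=6, d=-3}
  after event 3 (t=16: INC a by 4): {a=4, c=6, d=-3}
  after event 4 (t=26: INC b by 11): {a=4, b=11, c=6, d=-3}
  after event 5 (t=32: INC d by 2): {a=4, b=11, c=6, d=-1}
  after event 6 (t=35: INC d by 4): {a=4, b=11, c=6, d=3}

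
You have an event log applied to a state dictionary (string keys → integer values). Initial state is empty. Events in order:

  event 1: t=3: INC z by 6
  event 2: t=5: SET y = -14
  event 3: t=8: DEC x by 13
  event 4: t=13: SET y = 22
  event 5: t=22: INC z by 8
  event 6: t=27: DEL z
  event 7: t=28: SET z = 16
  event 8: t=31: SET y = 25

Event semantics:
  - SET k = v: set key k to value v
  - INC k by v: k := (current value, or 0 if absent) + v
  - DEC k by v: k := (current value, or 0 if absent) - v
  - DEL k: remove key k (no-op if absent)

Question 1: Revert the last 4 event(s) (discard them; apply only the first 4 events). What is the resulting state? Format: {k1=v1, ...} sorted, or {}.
Keep first 4 events (discard last 4):
  after event 1 (t=3: INC z by 6): {z=6}
  after event 2 (t=5: SET y = -14): {y=-14, z=6}
  after event 3 (t=8: DEC x by 13): {x=-13, y=-14, z=6}
  after event 4 (t=13: SET y = 22): {x=-13, y=22, z=6}

Answer: {x=-13, y=22, z=6}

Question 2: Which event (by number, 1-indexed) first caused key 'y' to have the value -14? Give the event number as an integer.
Answer: 2

Derivation:
Looking for first event where y becomes -14:
  event 2: y (absent) -> -14  <-- first match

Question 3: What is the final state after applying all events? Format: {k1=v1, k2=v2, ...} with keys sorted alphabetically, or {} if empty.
Answer: {x=-13, y=25, z=16}

Derivation:
  after event 1 (t=3: INC z by 6): {z=6}
  after event 2 (t=5: SET y = -14): {y=-14, z=6}
  after event 3 (t=8: DEC x by 13): {x=-13, y=-14, z=6}
  after event 4 (t=13: SET y = 22): {x=-13, y=22, z=6}
  after event 5 (t=22: INC z by 8): {x=-13, y=22, z=14}
  after event 6 (t=27: DEL z): {x=-13, y=22}
  after event 7 (t=28: SET z = 16): {x=-13, y=22, z=16}
  after event 8 (t=31: SET y = 25): {x=-13, y=25, z=16}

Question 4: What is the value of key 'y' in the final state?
Track key 'y' through all 8 events:
  event 1 (t=3: INC z by 6): y unchanged
  event 2 (t=5: SET y = -14): y (absent) -> -14
  event 3 (t=8: DEC x by 13): y unchanged
  event 4 (t=13: SET y = 22): y -14 -> 22
  event 5 (t=22: INC z by 8): y unchanged
  event 6 (t=27: DEL z): y unchanged
  event 7 (t=28: SET z = 16): y unchanged
  event 8 (t=31: SET y = 25): y 22 -> 25
Final: y = 25

Answer: 25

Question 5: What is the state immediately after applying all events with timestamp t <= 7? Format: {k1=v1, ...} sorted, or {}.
Apply events with t <= 7 (2 events):
  after event 1 (t=3: INC z by 6): {z=6}
  after event 2 (t=5: SET y = -14): {y=-14, z=6}

Answer: {y=-14, z=6}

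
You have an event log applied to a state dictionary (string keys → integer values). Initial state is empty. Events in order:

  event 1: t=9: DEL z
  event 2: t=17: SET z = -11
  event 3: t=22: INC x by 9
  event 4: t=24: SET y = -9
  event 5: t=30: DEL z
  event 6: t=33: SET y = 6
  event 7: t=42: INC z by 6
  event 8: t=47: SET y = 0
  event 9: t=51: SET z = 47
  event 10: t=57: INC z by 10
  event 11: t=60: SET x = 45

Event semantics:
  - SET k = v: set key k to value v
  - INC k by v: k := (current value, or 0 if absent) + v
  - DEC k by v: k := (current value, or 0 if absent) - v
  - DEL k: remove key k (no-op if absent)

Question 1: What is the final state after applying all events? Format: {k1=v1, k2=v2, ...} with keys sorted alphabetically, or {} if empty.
  after event 1 (t=9: DEL z): {}
  after event 2 (t=17: SET z = -11): {z=-11}
  after event 3 (t=22: INC x by 9): {x=9, z=-11}
  after event 4 (t=24: SET y = -9): {x=9, y=-9, z=-11}
  after event 5 (t=30: DEL z): {x=9, y=-9}
  after event 6 (t=33: SET y = 6): {x=9, y=6}
  after event 7 (t=42: INC z by 6): {x=9, y=6, z=6}
  after event 8 (t=47: SET y = 0): {x=9, y=0, z=6}
  after event 9 (t=51: SET z = 47): {x=9, y=0, z=47}
  after event 10 (t=57: INC z by 10): {x=9, y=0, z=57}
  after event 11 (t=60: SET x = 45): {x=45, y=0, z=57}

Answer: {x=45, y=0, z=57}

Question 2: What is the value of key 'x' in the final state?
Track key 'x' through all 11 events:
  event 1 (t=9: DEL z): x unchanged
  event 2 (t=17: SET z = -11): x unchanged
  event 3 (t=22: INC x by 9): x (absent) -> 9
  event 4 (t=24: SET y = -9): x unchanged
  event 5 (t=30: DEL z): x unchanged
  event 6 (t=33: SET y = 6): x unchanged
  event 7 (t=42: INC z by 6): x unchanged
  event 8 (t=47: SET y = 0): x unchanged
  event 9 (t=51: SET z = 47): x unchanged
  event 10 (t=57: INC z by 10): x unchanged
  event 11 (t=60: SET x = 45): x 9 -> 45
Final: x = 45

Answer: 45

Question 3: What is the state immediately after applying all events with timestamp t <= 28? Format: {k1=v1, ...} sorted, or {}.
Answer: {x=9, y=-9, z=-11}

Derivation:
Apply events with t <= 28 (4 events):
  after event 1 (t=9: DEL z): {}
  after event 2 (t=17: SET z = -11): {z=-11}
  after event 3 (t=22: INC x by 9): {x=9, z=-11}
  after event 4 (t=24: SET y = -9): {x=9, y=-9, z=-11}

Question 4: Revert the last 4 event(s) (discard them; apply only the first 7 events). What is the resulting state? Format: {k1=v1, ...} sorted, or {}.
Keep first 7 events (discard last 4):
  after event 1 (t=9: DEL z): {}
  after event 2 (t=17: SET z = -11): {z=-11}
  after event 3 (t=22: INC x by 9): {x=9, z=-11}
  after event 4 (t=24: SET y = -9): {x=9, y=-9, z=-11}
  after event 5 (t=30: DEL z): {x=9, y=-9}
  after event 6 (t=33: SET y = 6): {x=9, y=6}
  after event 7 (t=42: INC z by 6): {x=9, y=6, z=6}

Answer: {x=9, y=6, z=6}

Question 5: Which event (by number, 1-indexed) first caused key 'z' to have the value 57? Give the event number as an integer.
Looking for first event where z becomes 57:
  event 2: z = -11
  event 3: z = -11
  event 4: z = -11
  event 5: z = (absent)
  event 7: z = 6
  event 8: z = 6
  event 9: z = 47
  event 10: z 47 -> 57  <-- first match

Answer: 10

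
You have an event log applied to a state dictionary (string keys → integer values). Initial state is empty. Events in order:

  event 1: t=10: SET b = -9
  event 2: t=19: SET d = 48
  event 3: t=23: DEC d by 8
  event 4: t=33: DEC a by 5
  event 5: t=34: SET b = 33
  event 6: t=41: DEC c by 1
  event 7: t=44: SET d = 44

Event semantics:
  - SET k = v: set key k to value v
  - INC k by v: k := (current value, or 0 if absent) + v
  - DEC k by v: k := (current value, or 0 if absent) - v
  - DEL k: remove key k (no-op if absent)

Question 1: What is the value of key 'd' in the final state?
Track key 'd' through all 7 events:
  event 1 (t=10: SET b = -9): d unchanged
  event 2 (t=19: SET d = 48): d (absent) -> 48
  event 3 (t=23: DEC d by 8): d 48 -> 40
  event 4 (t=33: DEC a by 5): d unchanged
  event 5 (t=34: SET b = 33): d unchanged
  event 6 (t=41: DEC c by 1): d unchanged
  event 7 (t=44: SET d = 44): d 40 -> 44
Final: d = 44

Answer: 44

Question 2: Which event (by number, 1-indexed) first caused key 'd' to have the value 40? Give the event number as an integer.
Answer: 3

Derivation:
Looking for first event where d becomes 40:
  event 2: d = 48
  event 3: d 48 -> 40  <-- first match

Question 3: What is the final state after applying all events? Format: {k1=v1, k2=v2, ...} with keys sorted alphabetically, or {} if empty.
Answer: {a=-5, b=33, c=-1, d=44}

Derivation:
  after event 1 (t=10: SET b = -9): {b=-9}
  after event 2 (t=19: SET d = 48): {b=-9, d=48}
  after event 3 (t=23: DEC d by 8): {b=-9, d=40}
  after event 4 (t=33: DEC a by 5): {a=-5, b=-9, d=40}
  after event 5 (t=34: SET b = 33): {a=-5, b=33, d=40}
  after event 6 (t=41: DEC c by 1): {a=-5, b=33, c=-1, d=40}
  after event 7 (t=44: SET d = 44): {a=-5, b=33, c=-1, d=44}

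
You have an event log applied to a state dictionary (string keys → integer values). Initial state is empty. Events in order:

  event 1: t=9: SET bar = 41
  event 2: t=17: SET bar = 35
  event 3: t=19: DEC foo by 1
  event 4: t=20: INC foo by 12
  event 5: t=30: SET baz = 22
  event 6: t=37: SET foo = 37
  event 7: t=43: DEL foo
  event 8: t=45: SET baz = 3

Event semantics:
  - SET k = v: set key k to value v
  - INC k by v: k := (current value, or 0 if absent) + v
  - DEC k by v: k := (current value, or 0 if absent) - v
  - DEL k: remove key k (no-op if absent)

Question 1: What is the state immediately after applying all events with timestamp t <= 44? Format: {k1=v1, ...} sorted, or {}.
Answer: {bar=35, baz=22}

Derivation:
Apply events with t <= 44 (7 events):
  after event 1 (t=9: SET bar = 41): {bar=41}
  after event 2 (t=17: SET bar = 35): {bar=35}
  after event 3 (t=19: DEC foo by 1): {bar=35, foo=-1}
  after event 4 (t=20: INC foo by 12): {bar=35, foo=11}
  after event 5 (t=30: SET baz = 22): {bar=35, baz=22, foo=11}
  after event 6 (t=37: SET foo = 37): {bar=35, baz=22, foo=37}
  after event 7 (t=43: DEL foo): {bar=35, baz=22}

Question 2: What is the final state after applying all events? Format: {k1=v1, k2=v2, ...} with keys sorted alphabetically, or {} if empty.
  after event 1 (t=9: SET bar = 41): {bar=41}
  after event 2 (t=17: SET bar = 35): {bar=35}
  after event 3 (t=19: DEC foo by 1): {bar=35, foo=-1}
  after event 4 (t=20: INC foo by 12): {bar=35, foo=11}
  after event 5 (t=30: SET baz = 22): {bar=35, baz=22, foo=11}
  after event 6 (t=37: SET foo = 37): {bar=35, baz=22, foo=37}
  after event 7 (t=43: DEL foo): {bar=35, baz=22}
  after event 8 (t=45: SET baz = 3): {bar=35, baz=3}

Answer: {bar=35, baz=3}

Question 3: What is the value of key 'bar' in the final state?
Answer: 35

Derivation:
Track key 'bar' through all 8 events:
  event 1 (t=9: SET bar = 41): bar (absent) -> 41
  event 2 (t=17: SET bar = 35): bar 41 -> 35
  event 3 (t=19: DEC foo by 1): bar unchanged
  event 4 (t=20: INC foo by 12): bar unchanged
  event 5 (t=30: SET baz = 22): bar unchanged
  event 6 (t=37: SET foo = 37): bar unchanged
  event 7 (t=43: DEL foo): bar unchanged
  event 8 (t=45: SET baz = 3): bar unchanged
Final: bar = 35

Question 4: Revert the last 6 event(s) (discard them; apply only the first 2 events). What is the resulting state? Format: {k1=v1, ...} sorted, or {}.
Answer: {bar=35}

Derivation:
Keep first 2 events (discard last 6):
  after event 1 (t=9: SET bar = 41): {bar=41}
  after event 2 (t=17: SET bar = 35): {bar=35}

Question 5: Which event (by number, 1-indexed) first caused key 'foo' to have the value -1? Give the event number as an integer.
Answer: 3

Derivation:
Looking for first event where foo becomes -1:
  event 3: foo (absent) -> -1  <-- first match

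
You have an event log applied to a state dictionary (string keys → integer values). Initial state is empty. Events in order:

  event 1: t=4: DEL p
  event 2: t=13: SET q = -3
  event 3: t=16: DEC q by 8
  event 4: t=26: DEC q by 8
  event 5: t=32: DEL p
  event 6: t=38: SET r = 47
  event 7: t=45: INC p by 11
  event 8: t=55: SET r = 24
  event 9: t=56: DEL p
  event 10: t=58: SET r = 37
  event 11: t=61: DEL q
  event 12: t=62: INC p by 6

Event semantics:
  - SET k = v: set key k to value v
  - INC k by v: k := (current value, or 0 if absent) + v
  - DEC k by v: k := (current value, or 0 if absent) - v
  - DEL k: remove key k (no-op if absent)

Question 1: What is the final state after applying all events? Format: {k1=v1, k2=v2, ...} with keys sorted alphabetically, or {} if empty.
Answer: {p=6, r=37}

Derivation:
  after event 1 (t=4: DEL p): {}
  after event 2 (t=13: SET q = -3): {q=-3}
  after event 3 (t=16: DEC q by 8): {q=-11}
  after event 4 (t=26: DEC q by 8): {q=-19}
  after event 5 (t=32: DEL p): {q=-19}
  after event 6 (t=38: SET r = 47): {q=-19, r=47}
  after event 7 (t=45: INC p by 11): {p=11, q=-19, r=47}
  after event 8 (t=55: SET r = 24): {p=11, q=-19, r=24}
  after event 9 (t=56: DEL p): {q=-19, r=24}
  after event 10 (t=58: SET r = 37): {q=-19, r=37}
  after event 11 (t=61: DEL q): {r=37}
  after event 12 (t=62: INC p by 6): {p=6, r=37}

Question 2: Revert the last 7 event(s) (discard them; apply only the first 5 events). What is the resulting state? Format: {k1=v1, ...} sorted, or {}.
Answer: {q=-19}

Derivation:
Keep first 5 events (discard last 7):
  after event 1 (t=4: DEL p): {}
  after event 2 (t=13: SET q = -3): {q=-3}
  after event 3 (t=16: DEC q by 8): {q=-11}
  after event 4 (t=26: DEC q by 8): {q=-19}
  after event 5 (t=32: DEL p): {q=-19}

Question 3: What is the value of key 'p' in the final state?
Answer: 6

Derivation:
Track key 'p' through all 12 events:
  event 1 (t=4: DEL p): p (absent) -> (absent)
  event 2 (t=13: SET q = -3): p unchanged
  event 3 (t=16: DEC q by 8): p unchanged
  event 4 (t=26: DEC q by 8): p unchanged
  event 5 (t=32: DEL p): p (absent) -> (absent)
  event 6 (t=38: SET r = 47): p unchanged
  event 7 (t=45: INC p by 11): p (absent) -> 11
  event 8 (t=55: SET r = 24): p unchanged
  event 9 (t=56: DEL p): p 11 -> (absent)
  event 10 (t=58: SET r = 37): p unchanged
  event 11 (t=61: DEL q): p unchanged
  event 12 (t=62: INC p by 6): p (absent) -> 6
Final: p = 6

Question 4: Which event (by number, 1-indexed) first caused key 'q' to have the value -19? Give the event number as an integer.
Answer: 4

Derivation:
Looking for first event where q becomes -19:
  event 2: q = -3
  event 3: q = -11
  event 4: q -11 -> -19  <-- first match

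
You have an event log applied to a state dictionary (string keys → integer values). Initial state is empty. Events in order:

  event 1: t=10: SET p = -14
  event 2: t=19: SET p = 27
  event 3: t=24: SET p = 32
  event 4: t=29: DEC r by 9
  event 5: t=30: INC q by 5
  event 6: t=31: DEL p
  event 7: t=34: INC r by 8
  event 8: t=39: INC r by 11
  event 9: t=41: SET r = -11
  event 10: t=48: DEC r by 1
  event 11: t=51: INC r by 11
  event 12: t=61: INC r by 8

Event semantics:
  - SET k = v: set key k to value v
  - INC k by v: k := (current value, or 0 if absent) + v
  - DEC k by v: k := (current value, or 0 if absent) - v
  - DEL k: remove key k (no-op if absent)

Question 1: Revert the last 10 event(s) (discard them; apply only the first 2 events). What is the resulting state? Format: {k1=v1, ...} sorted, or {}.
Keep first 2 events (discard last 10):
  after event 1 (t=10: SET p = -14): {p=-14}
  after event 2 (t=19: SET p = 27): {p=27}

Answer: {p=27}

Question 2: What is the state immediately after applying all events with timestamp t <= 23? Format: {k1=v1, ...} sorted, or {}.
Apply events with t <= 23 (2 events):
  after event 1 (t=10: SET p = -14): {p=-14}
  after event 2 (t=19: SET p = 27): {p=27}

Answer: {p=27}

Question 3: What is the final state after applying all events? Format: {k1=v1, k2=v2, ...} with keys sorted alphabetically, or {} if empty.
  after event 1 (t=10: SET p = -14): {p=-14}
  after event 2 (t=19: SET p = 27): {p=27}
  after event 3 (t=24: SET p = 32): {p=32}
  after event 4 (t=29: DEC r by 9): {p=32, r=-9}
  after event 5 (t=30: INC q by 5): {p=32, q=5, r=-9}
  after event 6 (t=31: DEL p): {q=5, r=-9}
  after event 7 (t=34: INC r by 8): {q=5, r=-1}
  after event 8 (t=39: INC r by 11): {q=5, r=10}
  after event 9 (t=41: SET r = -11): {q=5, r=-11}
  after event 10 (t=48: DEC r by 1): {q=5, r=-12}
  after event 11 (t=51: INC r by 11): {q=5, r=-1}
  after event 12 (t=61: INC r by 8): {q=5, r=7}

Answer: {q=5, r=7}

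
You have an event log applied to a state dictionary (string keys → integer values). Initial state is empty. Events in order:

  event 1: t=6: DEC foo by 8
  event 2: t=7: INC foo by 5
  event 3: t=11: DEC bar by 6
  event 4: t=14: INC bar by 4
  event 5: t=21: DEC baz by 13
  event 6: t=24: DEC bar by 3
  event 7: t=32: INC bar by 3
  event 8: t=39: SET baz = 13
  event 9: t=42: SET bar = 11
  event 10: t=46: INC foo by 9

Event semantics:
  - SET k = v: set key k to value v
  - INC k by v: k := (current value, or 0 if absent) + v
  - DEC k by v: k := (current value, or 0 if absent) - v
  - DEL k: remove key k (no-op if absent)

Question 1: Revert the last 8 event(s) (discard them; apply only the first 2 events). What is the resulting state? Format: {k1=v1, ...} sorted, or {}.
Answer: {foo=-3}

Derivation:
Keep first 2 events (discard last 8):
  after event 1 (t=6: DEC foo by 8): {foo=-8}
  after event 2 (t=7: INC foo by 5): {foo=-3}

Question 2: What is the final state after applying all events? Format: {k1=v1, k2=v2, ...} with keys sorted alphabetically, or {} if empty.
Answer: {bar=11, baz=13, foo=6}

Derivation:
  after event 1 (t=6: DEC foo by 8): {foo=-8}
  after event 2 (t=7: INC foo by 5): {foo=-3}
  after event 3 (t=11: DEC bar by 6): {bar=-6, foo=-3}
  after event 4 (t=14: INC bar by 4): {bar=-2, foo=-3}
  after event 5 (t=21: DEC baz by 13): {bar=-2, baz=-13, foo=-3}
  after event 6 (t=24: DEC bar by 3): {bar=-5, baz=-13, foo=-3}
  after event 7 (t=32: INC bar by 3): {bar=-2, baz=-13, foo=-3}
  after event 8 (t=39: SET baz = 13): {bar=-2, baz=13, foo=-3}
  after event 9 (t=42: SET bar = 11): {bar=11, baz=13, foo=-3}
  after event 10 (t=46: INC foo by 9): {bar=11, baz=13, foo=6}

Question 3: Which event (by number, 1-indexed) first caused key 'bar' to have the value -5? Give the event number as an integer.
Looking for first event where bar becomes -5:
  event 3: bar = -6
  event 4: bar = -2
  event 5: bar = -2
  event 6: bar -2 -> -5  <-- first match

Answer: 6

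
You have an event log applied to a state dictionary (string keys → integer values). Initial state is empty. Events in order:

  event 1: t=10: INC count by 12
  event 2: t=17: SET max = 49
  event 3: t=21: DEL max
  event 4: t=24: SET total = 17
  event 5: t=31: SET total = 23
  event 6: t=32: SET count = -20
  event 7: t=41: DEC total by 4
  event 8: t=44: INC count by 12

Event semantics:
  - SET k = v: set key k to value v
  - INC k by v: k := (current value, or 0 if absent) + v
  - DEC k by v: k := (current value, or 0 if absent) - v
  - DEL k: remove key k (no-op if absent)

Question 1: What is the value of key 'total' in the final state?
Answer: 19

Derivation:
Track key 'total' through all 8 events:
  event 1 (t=10: INC count by 12): total unchanged
  event 2 (t=17: SET max = 49): total unchanged
  event 3 (t=21: DEL max): total unchanged
  event 4 (t=24: SET total = 17): total (absent) -> 17
  event 5 (t=31: SET total = 23): total 17 -> 23
  event 6 (t=32: SET count = -20): total unchanged
  event 7 (t=41: DEC total by 4): total 23 -> 19
  event 8 (t=44: INC count by 12): total unchanged
Final: total = 19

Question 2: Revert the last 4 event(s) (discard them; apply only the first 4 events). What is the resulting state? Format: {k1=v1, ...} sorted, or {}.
Answer: {count=12, total=17}

Derivation:
Keep first 4 events (discard last 4):
  after event 1 (t=10: INC count by 12): {count=12}
  after event 2 (t=17: SET max = 49): {count=12, max=49}
  after event 3 (t=21: DEL max): {count=12}
  after event 4 (t=24: SET total = 17): {count=12, total=17}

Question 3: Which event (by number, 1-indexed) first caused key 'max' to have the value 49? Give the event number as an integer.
Looking for first event where max becomes 49:
  event 2: max (absent) -> 49  <-- first match

Answer: 2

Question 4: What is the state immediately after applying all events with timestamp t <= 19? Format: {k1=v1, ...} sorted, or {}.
Apply events with t <= 19 (2 events):
  after event 1 (t=10: INC count by 12): {count=12}
  after event 2 (t=17: SET max = 49): {count=12, max=49}

Answer: {count=12, max=49}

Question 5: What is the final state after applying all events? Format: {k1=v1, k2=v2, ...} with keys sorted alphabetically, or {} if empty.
Answer: {count=-8, total=19}

Derivation:
  after event 1 (t=10: INC count by 12): {count=12}
  after event 2 (t=17: SET max = 49): {count=12, max=49}
  after event 3 (t=21: DEL max): {count=12}
  after event 4 (t=24: SET total = 17): {count=12, total=17}
  after event 5 (t=31: SET total = 23): {count=12, total=23}
  after event 6 (t=32: SET count = -20): {count=-20, total=23}
  after event 7 (t=41: DEC total by 4): {count=-20, total=19}
  after event 8 (t=44: INC count by 12): {count=-8, total=19}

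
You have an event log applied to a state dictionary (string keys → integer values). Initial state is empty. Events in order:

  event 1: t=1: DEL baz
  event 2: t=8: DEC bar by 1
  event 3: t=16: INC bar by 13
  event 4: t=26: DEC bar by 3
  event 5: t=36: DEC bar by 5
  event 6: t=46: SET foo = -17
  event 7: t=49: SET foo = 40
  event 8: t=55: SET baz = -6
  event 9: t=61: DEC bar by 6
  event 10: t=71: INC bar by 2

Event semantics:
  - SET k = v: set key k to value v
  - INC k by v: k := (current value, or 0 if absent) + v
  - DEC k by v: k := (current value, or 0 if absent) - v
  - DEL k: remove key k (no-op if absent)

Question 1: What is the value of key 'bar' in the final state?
Track key 'bar' through all 10 events:
  event 1 (t=1: DEL baz): bar unchanged
  event 2 (t=8: DEC bar by 1): bar (absent) -> -1
  event 3 (t=16: INC bar by 13): bar -1 -> 12
  event 4 (t=26: DEC bar by 3): bar 12 -> 9
  event 5 (t=36: DEC bar by 5): bar 9 -> 4
  event 6 (t=46: SET foo = -17): bar unchanged
  event 7 (t=49: SET foo = 40): bar unchanged
  event 8 (t=55: SET baz = -6): bar unchanged
  event 9 (t=61: DEC bar by 6): bar 4 -> -2
  event 10 (t=71: INC bar by 2): bar -2 -> 0
Final: bar = 0

Answer: 0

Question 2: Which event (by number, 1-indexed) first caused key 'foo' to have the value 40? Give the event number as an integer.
Looking for first event where foo becomes 40:
  event 6: foo = -17
  event 7: foo -17 -> 40  <-- first match

Answer: 7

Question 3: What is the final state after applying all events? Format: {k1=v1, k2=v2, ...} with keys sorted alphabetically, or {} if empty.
Answer: {bar=0, baz=-6, foo=40}

Derivation:
  after event 1 (t=1: DEL baz): {}
  after event 2 (t=8: DEC bar by 1): {bar=-1}
  after event 3 (t=16: INC bar by 13): {bar=12}
  after event 4 (t=26: DEC bar by 3): {bar=9}
  after event 5 (t=36: DEC bar by 5): {bar=4}
  after event 6 (t=46: SET foo = -17): {bar=4, foo=-17}
  after event 7 (t=49: SET foo = 40): {bar=4, foo=40}
  after event 8 (t=55: SET baz = -6): {bar=4, baz=-6, foo=40}
  after event 9 (t=61: DEC bar by 6): {bar=-2, baz=-6, foo=40}
  after event 10 (t=71: INC bar by 2): {bar=0, baz=-6, foo=40}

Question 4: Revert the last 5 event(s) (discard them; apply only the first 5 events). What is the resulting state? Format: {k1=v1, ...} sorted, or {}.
Answer: {bar=4}

Derivation:
Keep first 5 events (discard last 5):
  after event 1 (t=1: DEL baz): {}
  after event 2 (t=8: DEC bar by 1): {bar=-1}
  after event 3 (t=16: INC bar by 13): {bar=12}
  after event 4 (t=26: DEC bar by 3): {bar=9}
  after event 5 (t=36: DEC bar by 5): {bar=4}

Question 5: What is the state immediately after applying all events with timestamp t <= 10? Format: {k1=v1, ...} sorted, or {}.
Answer: {bar=-1}

Derivation:
Apply events with t <= 10 (2 events):
  after event 1 (t=1: DEL baz): {}
  after event 2 (t=8: DEC bar by 1): {bar=-1}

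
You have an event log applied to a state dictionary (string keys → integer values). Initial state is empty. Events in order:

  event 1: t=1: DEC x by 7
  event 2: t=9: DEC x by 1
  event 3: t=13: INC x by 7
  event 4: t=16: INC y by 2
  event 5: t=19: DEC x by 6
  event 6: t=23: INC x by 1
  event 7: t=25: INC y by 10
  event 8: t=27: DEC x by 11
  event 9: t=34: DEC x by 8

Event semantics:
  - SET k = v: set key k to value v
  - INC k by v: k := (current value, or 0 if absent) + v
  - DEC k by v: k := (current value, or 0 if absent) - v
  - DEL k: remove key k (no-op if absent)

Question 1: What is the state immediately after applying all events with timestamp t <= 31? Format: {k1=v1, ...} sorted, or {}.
Answer: {x=-17, y=12}

Derivation:
Apply events with t <= 31 (8 events):
  after event 1 (t=1: DEC x by 7): {x=-7}
  after event 2 (t=9: DEC x by 1): {x=-8}
  after event 3 (t=13: INC x by 7): {x=-1}
  after event 4 (t=16: INC y by 2): {x=-1, y=2}
  after event 5 (t=19: DEC x by 6): {x=-7, y=2}
  after event 6 (t=23: INC x by 1): {x=-6, y=2}
  after event 7 (t=25: INC y by 10): {x=-6, y=12}
  after event 8 (t=27: DEC x by 11): {x=-17, y=12}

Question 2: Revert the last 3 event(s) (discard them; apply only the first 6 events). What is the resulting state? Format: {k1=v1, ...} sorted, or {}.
Answer: {x=-6, y=2}

Derivation:
Keep first 6 events (discard last 3):
  after event 1 (t=1: DEC x by 7): {x=-7}
  after event 2 (t=9: DEC x by 1): {x=-8}
  after event 3 (t=13: INC x by 7): {x=-1}
  after event 4 (t=16: INC y by 2): {x=-1, y=2}
  after event 5 (t=19: DEC x by 6): {x=-7, y=2}
  after event 6 (t=23: INC x by 1): {x=-6, y=2}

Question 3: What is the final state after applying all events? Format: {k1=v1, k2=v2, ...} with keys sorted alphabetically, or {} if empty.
  after event 1 (t=1: DEC x by 7): {x=-7}
  after event 2 (t=9: DEC x by 1): {x=-8}
  after event 3 (t=13: INC x by 7): {x=-1}
  after event 4 (t=16: INC y by 2): {x=-1, y=2}
  after event 5 (t=19: DEC x by 6): {x=-7, y=2}
  after event 6 (t=23: INC x by 1): {x=-6, y=2}
  after event 7 (t=25: INC y by 10): {x=-6, y=12}
  after event 8 (t=27: DEC x by 11): {x=-17, y=12}
  after event 9 (t=34: DEC x by 8): {x=-25, y=12}

Answer: {x=-25, y=12}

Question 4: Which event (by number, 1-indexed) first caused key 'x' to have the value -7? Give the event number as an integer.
Looking for first event where x becomes -7:
  event 1: x (absent) -> -7  <-- first match

Answer: 1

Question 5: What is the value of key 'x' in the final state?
Answer: -25

Derivation:
Track key 'x' through all 9 events:
  event 1 (t=1: DEC x by 7): x (absent) -> -7
  event 2 (t=9: DEC x by 1): x -7 -> -8
  event 3 (t=13: INC x by 7): x -8 -> -1
  event 4 (t=16: INC y by 2): x unchanged
  event 5 (t=19: DEC x by 6): x -1 -> -7
  event 6 (t=23: INC x by 1): x -7 -> -6
  event 7 (t=25: INC y by 10): x unchanged
  event 8 (t=27: DEC x by 11): x -6 -> -17
  event 9 (t=34: DEC x by 8): x -17 -> -25
Final: x = -25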